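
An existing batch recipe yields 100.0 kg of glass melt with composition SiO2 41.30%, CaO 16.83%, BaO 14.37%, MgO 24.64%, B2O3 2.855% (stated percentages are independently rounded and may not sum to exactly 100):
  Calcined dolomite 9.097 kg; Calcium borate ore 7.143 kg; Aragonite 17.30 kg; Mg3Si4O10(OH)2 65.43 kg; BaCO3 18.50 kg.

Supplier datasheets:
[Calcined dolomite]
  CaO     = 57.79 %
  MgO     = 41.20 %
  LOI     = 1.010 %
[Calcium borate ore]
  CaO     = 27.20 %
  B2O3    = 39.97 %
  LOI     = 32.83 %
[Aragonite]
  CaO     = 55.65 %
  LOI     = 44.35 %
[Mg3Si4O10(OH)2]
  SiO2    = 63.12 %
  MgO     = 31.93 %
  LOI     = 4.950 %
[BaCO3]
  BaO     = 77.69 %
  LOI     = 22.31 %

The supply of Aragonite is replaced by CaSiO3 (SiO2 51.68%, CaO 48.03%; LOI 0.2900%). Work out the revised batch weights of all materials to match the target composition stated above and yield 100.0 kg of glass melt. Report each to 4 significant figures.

In-progress results are printed (rounded to 4 significant figures) in the printout — the whole derivation carries exact precision in all steps. Each reported result is rounded once only; derived quantities, which include the totals, the five compositions, LOI, net glass mass, yield, are carried in full precision, as set out in the problem or answer text, starting from the weights on 100.0 kg of glass.
Oxide mass targets, per 100.0 kg glass melt:
  SiO2: 41.30% × 100.0 = 41.30 kg
  CaO: 16.83% × 100.0 = 16.83 kg
  BaO: 14.37% × 100.0 = 14.37 kg
  MgO: 24.64% × 100.0 = 24.64 kg
  B2O3: 2.855% × 100.0 = 2.855 kg
Mass-balance tally per oxide on the weights just shown, against the basis in use (each sum matches its target mass modulo rounding of the values):
  SiO2: 11.37·0.5168 + 56.12·0.6312 = 41.30 kg (target 41.30 kg)
  CaO: 16.31·0.5779 + 7.143·0.2720 + 11.37·0.4803 = 16.83 kg (target 16.83 kg)
  BaO: 18.50·0.7769 = 14.37 kg (target 14.37 kg)
  MgO: 16.31·0.4120 + 56.12·0.3193 = 24.64 kg (target 24.64 kg)
  B2O3: 7.143·0.3997 = 2.855 kg (target 2.855 kg)
Glass-mass bookkeeping: batch Σ − ignition loss = 99.99 kg (the Σ of target masses is 100.0 kg; with the basis standing at 100.0 kg — differing by rounding only).
Batch total: Σ batch = 109.4 kg; LOI loss = Σ batch·LOI = 9.448 kg; yield: glass divided by total = 91.37%.

Revised batch per 100.0 kg glass melt:
  Calcined dolomite: 16.31 kg
  Calcium borate ore: 7.143 kg
  CaSiO3: 11.37 kg
  Mg3Si4O10(OH)2: 56.12 kg
  BaCO3: 18.50 kg
Total batch = 109.4 kg; LOI loss = 9.448 kg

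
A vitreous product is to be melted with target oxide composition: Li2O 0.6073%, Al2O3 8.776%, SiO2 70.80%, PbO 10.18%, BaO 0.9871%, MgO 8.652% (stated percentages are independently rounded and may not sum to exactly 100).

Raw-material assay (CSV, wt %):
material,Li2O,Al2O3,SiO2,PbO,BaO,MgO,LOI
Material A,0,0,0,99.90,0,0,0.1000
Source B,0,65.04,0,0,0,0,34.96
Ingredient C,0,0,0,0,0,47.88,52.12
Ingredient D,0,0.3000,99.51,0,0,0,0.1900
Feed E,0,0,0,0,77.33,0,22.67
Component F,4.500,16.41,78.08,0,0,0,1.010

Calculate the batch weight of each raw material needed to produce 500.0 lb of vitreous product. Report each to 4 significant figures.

Batch per 500.0 lb vitreous product:
  Material A: 50.95 lb
  Source B: 49.04 lb
  Ingredient C: 90.35 lb
  Ingredient D: 302.8 lb
  Feed E: 6.382 lb
  Component F: 67.48 lb
Total batch = 567.0 lb; LOI loss = 66.99 lb; yield = 88.19%

Intermediates appear, with 4-significant-figure rounding, in the printout; the working math carries exact precision at each step; exactly one rounding goes into each reported result — the derived quantities, which include net glass mass, the yield, the six compositions, totals, ignition loss, are recomputed in exact precision, exactly as printed in problem or answer, from the batch weights on 500.0 lb of glass.
Oxide-by-oxide targets in 500.0 lb vitreous product:
  Li2O: 0.6073% × 500.0 = 3.036 lb
  Al2O3: 8.776% × 500.0 = 43.88 lb
  SiO2: 70.80% × 500.0 = 354.0 lb
  PbO: 10.18% × 500.0 = 50.90 lb
  BaO: 0.9871% × 500.0 = 4.936 lb
  MgO: 8.652% × 500.0 = 43.26 lb
Per-oxide balance check given the weights on record, under the basis named above (summed amounts equal target values given rounding of the digits):
  Li2O: 67.48·0.04500 = 3.037 lb (target 3.036 lb)
  Al2O3: 49.04·0.6504 + 302.8·0.003000 + 67.48·0.1641 = 43.88 lb (target 43.88 lb)
  SiO2: 302.8·0.9951 + 67.48·0.7808 = 354.0 lb (target 354.0 lb)
  PbO: 50.95·0.9990 = 50.90 lb (target 50.90 lb)
  BaO: 6.382·0.7733 = 4.935 lb (target 4.936 lb)
  MgO: 90.35·0.4788 = 43.26 lb (target 43.26 lb)
Glass-mass bookkeeping: batch Σ − ignition loss = 500.0 lb (oxide target masses add up to 500.0 lb; the stated basis being 500.0 lb — any gap is answer rounding).
Whole-batch sum: Σ batch = 567.0 lb; Σ batch·LOI gives LOI loss = 66.99 lb; yield: glass divided by total = 88.19%.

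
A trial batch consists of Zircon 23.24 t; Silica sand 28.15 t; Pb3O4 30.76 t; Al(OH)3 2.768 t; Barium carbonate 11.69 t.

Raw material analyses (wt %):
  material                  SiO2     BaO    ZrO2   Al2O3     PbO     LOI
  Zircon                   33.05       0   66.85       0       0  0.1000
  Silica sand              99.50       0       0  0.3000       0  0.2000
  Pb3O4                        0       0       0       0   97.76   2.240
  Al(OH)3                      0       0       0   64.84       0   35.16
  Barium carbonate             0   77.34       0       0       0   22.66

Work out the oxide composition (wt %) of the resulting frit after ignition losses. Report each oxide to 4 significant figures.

Glass mass = 92.22 t (batch 96.61 − LOI 4.391).
Composition: SiO2 38.70%, BaO 9.804%, ZrO2 16.85%, Al2O3 2.038%, PbO 32.61%

The whole derivation maintains full precision through every step. In-progress results appear, rounded to 4 significant digits, at each printed step — each reported figure includes exactly one rounding — derived quantities (the five compositions, totals, ignition loss, net glass mass, yield) are carried from the batch weights per 92.22 t of glass at full precision as set out in the problem or the answer.
Mass of each oxide from the mix:
  SiO2: 23.24·0.3305 + 28.15·0.9950 = 35.69 t
  BaO: 11.69·0.7734 = 9.041 t
  ZrO2: 23.24·0.6685 = 15.54 t
  Al2O3: 28.15·0.003000 + 2.768·0.6484 = 1.879 t
  PbO: 30.76·0.9776 = 30.07 t
LOI: 23.24·0.001000 + 28.15·0.002000 + 30.76·0.02240 + 2.768·0.3516 + 11.69·0.2266 = 4.391 t
Net of LOI, the glass mass = 96.61 − 4.391 = 92.22 t (consistent with Σ oxide mass)
wt % = oxide mass / glass mass × 100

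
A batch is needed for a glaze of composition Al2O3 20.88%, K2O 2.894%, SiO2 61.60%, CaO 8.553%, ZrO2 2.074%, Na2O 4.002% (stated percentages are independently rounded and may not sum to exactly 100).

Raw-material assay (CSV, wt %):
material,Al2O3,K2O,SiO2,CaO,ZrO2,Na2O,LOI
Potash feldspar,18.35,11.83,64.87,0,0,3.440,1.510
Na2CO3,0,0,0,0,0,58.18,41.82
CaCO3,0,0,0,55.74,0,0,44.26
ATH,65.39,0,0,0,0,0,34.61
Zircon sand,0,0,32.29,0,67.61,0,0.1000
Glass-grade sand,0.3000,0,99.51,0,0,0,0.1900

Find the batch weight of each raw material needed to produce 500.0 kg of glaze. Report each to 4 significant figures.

Batch per 500.0 kg glaze:
  Potash feldspar: 122.3 kg
  Na2CO3: 27.16 kg
  CaCO3: 76.72 kg
  ATH: 124.3 kg
  Zircon sand: 15.34 kg
  Glass-grade sand: 224.8 kg
Total batch = 590.6 kg; LOI loss = 90.62 kg; yield = 84.66%

The intermediate values are printed, with 4-significant-figure rounding, at each printed step; all internal work carries full float precision through every step. Exactly one rounding lands on each reported figure — derived quantities (yield, net glass mass, totals, the six compositions, LOI) are recomputed in full float precision using the weight values at 500.0 kg of glass exactly as shown in the problem or answer text.
Target masses of each oxide per 500.0 kg glaze:
  Al2O3: 20.88% × 500.0 = 104.4 kg
  K2O: 2.894% × 500.0 = 14.47 kg
  SiO2: 61.60% × 500.0 = 308.0 kg
  CaO: 8.553% × 500.0 = 42.76 kg
  ZrO2: 2.074% × 500.0 = 10.37 kg
  Na2O: 4.002% × 500.0 = 20.01 kg
Verifying the oxide balance per the reported batch figures, under the basis named above (summed amounts equal target values net of answer rounding effects):
  Al2O3: 122.3·0.1835 + 124.3·0.6539 + 224.8·0.003000 = 104.4 kg (target 104.4 kg)
  K2O: 122.3·0.1183 = 14.47 kg (target 14.47 kg)
  SiO2: 122.3·0.6487 + 15.34·0.3229 + 224.8·0.9951 = 308.0 kg (target 308.0 kg)
  CaO: 76.72·0.5574 = 42.76 kg (target 42.76 kg)
  ZrO2: 15.34·0.6761 = 10.37 kg (target 10.37 kg)
  Na2O: 122.3·0.03440 + 27.16·0.5818 = 20.01 kg (target 20.01 kg)
Glass mass check: whole batch net of LOI = 500.0 kg (summing oxide targets gives 500.0 kg; against the stated basis, 500.0 kg — deltas are rounding alone).
Whole-batch sum: Σ batch = 590.6 kg; loss to ignition Σ batch·LOI = 90.62 kg; glass ÷ batch gives a yield of 84.66%.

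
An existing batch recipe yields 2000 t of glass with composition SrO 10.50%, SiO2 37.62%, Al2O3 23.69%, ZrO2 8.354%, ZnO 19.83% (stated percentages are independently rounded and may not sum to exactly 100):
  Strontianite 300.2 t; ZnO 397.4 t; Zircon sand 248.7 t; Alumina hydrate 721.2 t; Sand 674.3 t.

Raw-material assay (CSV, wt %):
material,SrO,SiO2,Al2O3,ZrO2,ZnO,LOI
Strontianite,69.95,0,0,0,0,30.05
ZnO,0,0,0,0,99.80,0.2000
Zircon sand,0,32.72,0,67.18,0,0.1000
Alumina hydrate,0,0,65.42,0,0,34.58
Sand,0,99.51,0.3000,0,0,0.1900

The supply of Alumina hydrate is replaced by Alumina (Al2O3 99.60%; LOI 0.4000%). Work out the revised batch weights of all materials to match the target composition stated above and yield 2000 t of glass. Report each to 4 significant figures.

Revised batch per 2000 t glass:
  Strontianite: 300.2 t
  ZnO: 397.4 t
  Zircon sand: 248.7 t
  Alumina: 473.7 t
  Sand: 674.3 t
Total batch = 2094 t; LOI loss = 94.43 t

Every computation holds full float precision at every stage; values along the way are displayed with 4-significant-digit rounding when written out; every reported value is rounded exactly once; all derived quantities (five oxide percentages, the totals, LOI, yield, glass mass) are carried at exact precision starting from the weights at 2000 t of glass, precisely as stated by either problem or answer.
Target masses of each oxide per 2000 t glass:
  SrO: 10.50% × 2000 = 210.0 t
  SiO2: 37.62% × 2000 = 752.4 t
  Al2O3: 23.69% × 2000 = 473.8 t
  ZrO2: 8.354% × 2000 = 167.1 t
  ZnO: 19.83% × 2000 = 396.6 t
Checking each oxide sum from the weights as reported, on the stated basis (oxide sums agree with the targets net of answer rounding effects):
  SrO: 300.2·0.6995 = 210.0 t (target 210.0 t)
  SiO2: 248.7·0.3272 + 674.3·0.9951 = 752.4 t (target 752.4 t)
  Al2O3: 473.7·0.9960 + 674.3·0.003000 = 473.8 t (target 473.8 t)
  ZrO2: 248.7·0.6718 = 167.1 t (target 167.1 t)
  ZnO: 397.4·0.9980 = 396.6 t (target 396.6 t)
Glass-mass sanity pass: batch Σ − ignition loss = 2000 t (the Σ of target masses is 2000 t; with the basis standing at 2000 t — rounding explains the deltas).
Whole-batch sum: Σ batch = 2094 t; the LOI term Σ batch·LOI equals 94.43 t; yield = glass ÷ total batch = 95.49%.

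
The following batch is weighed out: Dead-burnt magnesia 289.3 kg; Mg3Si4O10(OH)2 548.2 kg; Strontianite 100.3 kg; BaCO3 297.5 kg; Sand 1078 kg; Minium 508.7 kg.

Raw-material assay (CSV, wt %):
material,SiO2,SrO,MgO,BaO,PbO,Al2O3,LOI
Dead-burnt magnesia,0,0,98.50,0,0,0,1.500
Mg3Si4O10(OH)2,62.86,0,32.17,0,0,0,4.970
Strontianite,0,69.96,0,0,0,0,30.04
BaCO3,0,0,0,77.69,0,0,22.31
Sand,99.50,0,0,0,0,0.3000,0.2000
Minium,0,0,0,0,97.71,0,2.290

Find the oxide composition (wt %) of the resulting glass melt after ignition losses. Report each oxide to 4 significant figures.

Intermediates are displayed, rounded to four significant figures, as written — the whole derivation carries exact precision in every operation. Every reported result takes exactly one rounding; the derived quantities (net glass mass, LOI, totals, the yield, six oxide percentages) are rebuilt at full float precision starting from the weights per 2680 kg of glass exactly as shown in question or answer.
What the batch supplies per oxide:
  SiO2: 548.2·0.6286 + 1078·0.9950 = 1417 kg
  SrO: 100.3·0.6996 = 70.17 kg
  MgO: 289.3·0.9850 + 548.2·0.3217 = 461.3 kg
  BaO: 297.5·0.7769 = 231.1 kg
  PbO: 508.7·0.9771 = 497.1 kg
  Al2O3: 1078·0.003000 = 3.234 kg
LOI: 289.3·0.01500 + 548.2·0.04970 + 100.3·0.3004 + 297.5·0.2231 + 1078·0.002000 + 508.7·0.02290 = 141.9 kg
Net of LOI, the glass mass = 2822 − 141.9 = 2680 kg (the oxide masses sum to this)
wt %: oxide over glass, times 100

Glass mass = 2680 kg (batch 2822 − LOI 141.9).
Composition: SiO2 52.88%, SrO 2.618%, MgO 17.21%, BaO 8.624%, PbO 18.55%, Al2O3 0.1207%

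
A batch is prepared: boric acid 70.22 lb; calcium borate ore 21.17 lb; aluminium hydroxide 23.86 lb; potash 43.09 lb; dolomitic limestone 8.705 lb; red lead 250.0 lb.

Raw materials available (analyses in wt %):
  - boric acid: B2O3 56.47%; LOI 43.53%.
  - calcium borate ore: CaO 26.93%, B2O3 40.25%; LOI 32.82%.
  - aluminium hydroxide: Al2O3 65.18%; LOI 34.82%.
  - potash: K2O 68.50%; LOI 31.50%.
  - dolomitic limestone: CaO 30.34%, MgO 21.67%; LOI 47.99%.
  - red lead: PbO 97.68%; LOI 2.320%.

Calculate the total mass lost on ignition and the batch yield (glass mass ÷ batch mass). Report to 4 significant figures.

Values along the way are shown (rounded to 4 significant digits) as written; full precision is held throughout. Every reported figure carries a single rounding; derived quantities (LOI, the six compositions, yield, net glass mass, totals) are computed in exact precision from the weighed amounts at 347.7 lb of glass as set out in question or answer.
Loss on ignition, line by line:
  boric acid: 70.22 × 0.4353 = 30.57 lb
  calcium borate ore: 21.17 × 0.3282 = 6.948 lb
  aluminium hydroxide: 23.86 × 0.3482 = 8.308 lb
  potash: 43.09 × 0.3150 = 13.57 lb
  dolomitic limestone: 8.705 × 0.4799 = 4.178 lb
  red lead: 250.0 × 0.02320 = 5.800 lb
Total LOI = 69.37 lb
Glass = batch − LOI = 417.0 − 69.37 = 347.7 lb

LOI loss = 69.37 lb; glass = 347.7 lb; yield = 83.37%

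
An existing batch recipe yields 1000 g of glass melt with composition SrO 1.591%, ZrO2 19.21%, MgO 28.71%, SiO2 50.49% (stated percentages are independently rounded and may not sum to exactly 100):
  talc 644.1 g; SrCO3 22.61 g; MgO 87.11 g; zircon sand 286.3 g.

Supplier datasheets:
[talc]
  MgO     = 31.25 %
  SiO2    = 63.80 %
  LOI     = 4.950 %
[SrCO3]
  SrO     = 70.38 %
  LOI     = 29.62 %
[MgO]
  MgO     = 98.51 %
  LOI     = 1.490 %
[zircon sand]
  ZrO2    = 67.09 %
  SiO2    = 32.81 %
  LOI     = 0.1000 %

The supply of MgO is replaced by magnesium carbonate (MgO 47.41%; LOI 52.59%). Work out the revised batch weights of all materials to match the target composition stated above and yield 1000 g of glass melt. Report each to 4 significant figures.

All arithmetic carries full float precision from start to finish — in-progress results appear (rounded to 4 significant digits) alongside each step — each reported result takes a single rounding — derived quantities, including ignition loss, yield, net glass mass, the totals, four oxide percentages, are re-derived using the weight values for 1000 g of glass in exact precision, precisely as stated by problem or answer.
Target oxide masses per 1000 g glass melt:
  SrO: 1.591% × 1000 = 15.91 g
  ZrO2: 19.21% × 1000 = 192.1 g
  MgO: 28.71% × 1000 = 287.1 g
  SiO2: 50.49% × 1000 = 504.9 g
Balance tally, oxide-wise, with the batch weights as given, relative to the basis at hand (every target is met by its sum given rounding of the digits):
  SrO: 22.61·0.7038 = 15.91 g (target 15.91 g)
  ZrO2: 286.3·0.6709 = 192.1 g (target 192.1 g)
  MgO: 644.1·0.3125 + 181.0·0.4741 = 287.1 g (target 287.1 g)
  SiO2: 644.1·0.6380 + 286.3·0.3281 = 504.9 g (target 504.9 g)
Glass-mass closure: whole batch net of LOI = 1000 g (the targets, summed, come to 1000 g; versus the stated basis of 1000 g — differing by rounding only).
Total batch = Σ batch = 1134 g; LOI loss = Σ batch·LOI = 134.1 g; the yield ratio, glass ÷ batch: 88.18%.

Revised batch per 1000 g glass melt:
  talc: 644.1 g
  SrCO3: 22.61 g
  magnesium carbonate: 181.0 g
  zircon sand: 286.3 g
Total batch = 1134 g; LOI loss = 134.1 g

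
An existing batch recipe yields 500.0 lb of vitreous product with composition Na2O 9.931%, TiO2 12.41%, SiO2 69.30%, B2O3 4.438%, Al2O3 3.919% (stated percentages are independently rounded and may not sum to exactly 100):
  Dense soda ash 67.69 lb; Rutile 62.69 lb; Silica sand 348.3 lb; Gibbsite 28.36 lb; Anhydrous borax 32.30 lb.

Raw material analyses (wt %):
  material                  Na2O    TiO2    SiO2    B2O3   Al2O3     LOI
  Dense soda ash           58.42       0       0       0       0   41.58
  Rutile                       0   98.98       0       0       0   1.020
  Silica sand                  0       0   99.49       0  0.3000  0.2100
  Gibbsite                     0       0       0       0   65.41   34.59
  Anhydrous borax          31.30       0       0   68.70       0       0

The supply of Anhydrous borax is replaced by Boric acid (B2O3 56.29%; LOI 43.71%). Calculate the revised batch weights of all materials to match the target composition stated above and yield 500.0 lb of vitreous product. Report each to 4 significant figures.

Values along the way appear (rounded to four significant figures) at each printed step — the whole derivation carries exact precision end to end — every reported value sees exactly one rounding. The derived quantities are rebuilt from the weighed amounts per 500.0 lb of glass in full float precision (yield, ignition loss, glass mass, totals, the five compositions) as given in the problem or the answer.
The oxide mass targets at 500.0 lb vitreous product:
  Na2O: 9.931% × 500.0 = 49.66 lb
  TiO2: 12.41% × 500.0 = 62.05 lb
  SiO2: 69.30% × 500.0 = 346.5 lb
  B2O3: 4.438% × 500.0 = 22.19 lb
  Al2O3: 3.919% × 500.0 = 19.60 lb
Mass-balance tally per oxide working from each reported weight, versus the basis set out (delivered sums recover each target net of answer rounding effects):
  Na2O: 85.00·0.5842 = 49.66 lb (target 49.66 lb)
  TiO2: 62.69·0.9898 = 62.05 lb (target 62.05 lb)
  SiO2: 348.3·0.9949 = 346.5 lb (target 346.5 lb)
  B2O3: 39.42·0.5629 = 22.19 lb (target 22.19 lb)
  Al2O3: 348.3·0.003000 + 28.36·0.6541 = 19.60 lb (target 19.60 lb)
Glass mass check: batch total minus LOI = 500.0 lb (targets for the oxides total 500.0 lb; versus the stated basis of 500.0 lb — gaps are rounding artifacts).
Whole-batch sum: Σ batch = 563.8 lb; LOI loss = Σ batch·LOI = 63.75 lb; yield, glass over the total, = 88.69%.

Revised batch per 500.0 lb vitreous product:
  Dense soda ash: 85.00 lb
  Rutile: 62.69 lb
  Silica sand: 348.3 lb
  Gibbsite: 28.36 lb
  Boric acid: 39.42 lb
Total batch = 563.8 lb; LOI loss = 63.75 lb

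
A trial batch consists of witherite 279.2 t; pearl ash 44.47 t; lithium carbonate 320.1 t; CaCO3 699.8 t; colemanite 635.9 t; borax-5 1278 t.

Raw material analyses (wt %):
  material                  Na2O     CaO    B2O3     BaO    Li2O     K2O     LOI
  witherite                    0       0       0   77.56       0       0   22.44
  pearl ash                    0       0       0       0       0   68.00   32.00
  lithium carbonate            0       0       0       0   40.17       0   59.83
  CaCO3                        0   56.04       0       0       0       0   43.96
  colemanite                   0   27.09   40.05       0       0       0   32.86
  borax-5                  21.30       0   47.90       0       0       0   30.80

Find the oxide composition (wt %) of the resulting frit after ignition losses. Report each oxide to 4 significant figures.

In-progress results are shown with 4-significant-digit rounding in the printout. Full precision is maintained in all steps — each reported number receives exactly one rounding; derived quantities, which include glass mass, ignition loss, the yield, totals, six oxide percentages, are recomputed in full float precision, as quoted within either problem or answer, using the weight values on 2079 t of glass.
What the batch supplies per oxide:
  Na2O: 1278·0.2130 = 272.2 t
  CaO: 699.8·0.5604 + 635.9·0.2709 = 564.4 t
  B2O3: 635.9·0.4005 + 1278·0.4790 = 866.8 t
  BaO: 279.2·0.7756 = 216.5 t
  Li2O: 320.1·0.4017 = 128.6 t
  K2O: 44.47·0.6800 = 30.24 t
LOI: 279.2·0.2244 + 44.47·0.3200 + 320.1·0.5983 + 699.8·0.4396 + 635.9·0.3286 + 1278·0.3080 = 1179 t
The glass mass, total less LOI, = 3257 − 1179 = 2079 t (matching Σ of the oxides)
each wt % is 100 × oxide ÷ glass

Glass mass = 2079 t (batch 3257 − LOI 1179).
Composition: Na2O 13.09%, CaO 27.15%, B2O3 41.70%, BaO 10.42%, Li2O 6.185%, K2O 1.455%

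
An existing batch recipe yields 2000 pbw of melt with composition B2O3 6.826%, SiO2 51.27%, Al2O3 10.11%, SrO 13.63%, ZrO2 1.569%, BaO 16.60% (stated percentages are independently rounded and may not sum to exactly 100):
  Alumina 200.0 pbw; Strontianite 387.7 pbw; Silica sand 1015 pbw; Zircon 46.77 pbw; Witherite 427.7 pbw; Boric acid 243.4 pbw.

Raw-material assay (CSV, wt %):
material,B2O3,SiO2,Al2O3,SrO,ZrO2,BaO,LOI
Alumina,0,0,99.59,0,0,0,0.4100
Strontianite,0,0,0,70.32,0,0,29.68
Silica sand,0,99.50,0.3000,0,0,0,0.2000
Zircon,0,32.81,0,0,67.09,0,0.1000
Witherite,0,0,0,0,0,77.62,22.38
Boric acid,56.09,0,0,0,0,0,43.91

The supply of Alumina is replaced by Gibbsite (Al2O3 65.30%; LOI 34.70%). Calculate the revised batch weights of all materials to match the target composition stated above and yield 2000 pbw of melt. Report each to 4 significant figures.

Revised batch per 2000 pbw melt:
  Gibbsite: 305.0 pbw
  Strontianite: 387.7 pbw
  Silica sand: 1015 pbw
  Zircon: 46.77 pbw
  Witherite: 427.7 pbw
  Boric acid: 243.4 pbw
Total batch = 2426 pbw; LOI loss = 425.6 pbw

All internal work keeps full precision from start to finish. Working values are printed rounded to four significant digits as written. A single rounding completes every reported figure. Derived quantities, which include six oxide percentages, glass mass, the totals, the yield, ignition loss, are rebuilt at full precision, as set out in question or answer, from the weighed amounts per 2000 pbw of glass.
Target oxide masses per 2000 pbw melt:
  B2O3: 6.826% × 2000 = 136.5 pbw
  SiO2: 51.27% × 2000 = 1025 pbw
  Al2O3: 10.11% × 2000 = 202.2 pbw
  SrO: 13.63% × 2000 = 272.6 pbw
  ZrO2: 1.569% × 2000 = 31.38 pbw
  BaO: 16.60% × 2000 = 332.0 pbw
Oxide-by-oxide audit working from each reported weight, for the quoted basis mass (summed amounts equal target values modulo rounding of the values):
  B2O3: 243.4·0.5609 = 136.5 pbw (target 136.5 pbw)
  SiO2: 1015·0.9950 + 46.77·0.3281 = 1025 pbw (target 1025 pbw)
  Al2O3: 305.0·0.6530 + 1015·0.003000 = 202.2 pbw (target 202.2 pbw)
  SrO: 387.7·0.7032 = 272.6 pbw (target 272.6 pbw)
  ZrO2: 46.77·0.6709 = 31.38 pbw (target 31.38 pbw)
  BaO: 427.7·0.7762 = 332.0 pbw (target 332.0 pbw)
Auditing the glass mass value: batch total minus LOI = 2000 pbw (the targets, summed, come to 2000 pbw; stated basis 2000 pbw — differing by rounding only).
Adding the batch up: Σ batch = 2426 pbw; LOI removed, Σ of batch·LOI: 425.6 pbw; the yield ratio, glass ÷ batch: 82.45%.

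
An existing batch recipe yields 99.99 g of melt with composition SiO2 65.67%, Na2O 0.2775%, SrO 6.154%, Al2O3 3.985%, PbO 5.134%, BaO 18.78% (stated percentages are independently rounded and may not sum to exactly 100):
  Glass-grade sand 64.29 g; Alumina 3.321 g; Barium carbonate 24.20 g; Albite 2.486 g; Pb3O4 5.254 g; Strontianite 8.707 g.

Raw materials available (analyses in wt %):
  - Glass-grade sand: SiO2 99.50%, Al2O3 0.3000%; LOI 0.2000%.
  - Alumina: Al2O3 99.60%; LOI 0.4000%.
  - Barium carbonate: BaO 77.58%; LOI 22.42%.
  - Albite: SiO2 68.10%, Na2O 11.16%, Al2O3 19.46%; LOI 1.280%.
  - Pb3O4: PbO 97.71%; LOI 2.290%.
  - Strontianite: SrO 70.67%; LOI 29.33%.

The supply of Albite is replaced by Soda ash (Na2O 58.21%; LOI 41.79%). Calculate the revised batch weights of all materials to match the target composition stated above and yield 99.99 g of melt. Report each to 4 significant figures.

Revised batch per 99.99 g melt:
  Glass-grade sand: 65.99 g
  Alumina: 3.802 g
  Barium carbonate: 24.20 g
  Soda ash: 0.4767 g
  Pb3O4: 5.254 g
  Strontianite: 8.707 g
Total batch = 108.4 g; LOI loss = 8.446 g

In-progress results are displayed, rounded to four significant digits, in the printout; the working math maintains full float precision at every stage; a single rounding yields each reported result — the derived quantities, which include net glass mass, the six compositions, the yield, totals, ignition loss, are carried at exact precision, exactly as shown in the problem or answer text, from the weighed amounts at 99.99 g of glass.
Target oxide masses per 99.99 g melt:
  SiO2: 65.67% × 99.99 = 65.66 g
  Na2O: 0.2775% × 99.99 = 0.2775 g
  SrO: 6.154% × 99.99 = 6.153 g
  Al2O3: 3.985% × 99.99 = 3.985 g
  PbO: 5.134% × 99.99 = 5.133 g
  BaO: 18.78% × 99.99 = 18.78 g
Balance tally, oxide-wise, using the reported weights, at the basis given (sums match the target masses exact up to rounding of places):
  SiO2: 65.99·0.9950 = 65.66 g (target 65.66 g)
  Na2O: 0.4767·0.5821 = 0.2775 g (target 0.2775 g)
  SrO: 8.707·0.7067 = 6.153 g (target 6.153 g)
  Al2O3: 65.99·0.003000 + 3.802·0.9960 = 3.985 g (target 3.985 g)
  PbO: 5.254·0.9771 = 5.134 g (target 5.133 g)
  BaO: 24.20·0.7758 = 18.77 g (target 18.78 g)
Mass balance on the glass: net batch after ignition = 99.98 g (targets for the oxides total 99.99 g; the stated basis being 99.99 g — rounding explains the deltas).
Batch total: Σ batch = 108.4 g; ignition loss, Σ(batch × LOI) = 8.446 g; as yield: glass ÷ batch → 92.21%.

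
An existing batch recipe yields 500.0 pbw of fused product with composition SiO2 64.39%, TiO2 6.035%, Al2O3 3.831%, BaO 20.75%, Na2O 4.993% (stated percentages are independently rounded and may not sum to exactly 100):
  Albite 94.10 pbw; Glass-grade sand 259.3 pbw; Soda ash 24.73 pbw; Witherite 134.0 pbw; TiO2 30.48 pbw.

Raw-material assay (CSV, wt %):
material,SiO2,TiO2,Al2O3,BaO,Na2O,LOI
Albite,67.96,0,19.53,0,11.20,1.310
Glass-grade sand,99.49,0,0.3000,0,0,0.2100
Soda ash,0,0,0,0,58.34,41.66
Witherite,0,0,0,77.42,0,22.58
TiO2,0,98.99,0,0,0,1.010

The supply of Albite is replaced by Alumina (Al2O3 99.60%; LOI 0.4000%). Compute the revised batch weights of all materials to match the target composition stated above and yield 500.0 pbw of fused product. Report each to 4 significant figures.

Revised batch per 500.0 pbw fused product:
  Alumina: 18.26 pbw
  Glass-grade sand: 323.6 pbw
  Soda ash: 42.79 pbw
  Witherite: 134.0 pbw
  TiO2: 30.48 pbw
Total batch = 549.1 pbw; LOI loss = 49.14 pbw

The whole derivation keeps exact precision in all steps — in-progress results are printed rounded to four significant figures between the steps — each reported figure is rounded only once; derived quantities, which include LOI, the yield, five oxide percentages, the totals, net glass mass, are computed at exact precision, as quoted within the problem or answer text, from the weighed amounts for 500.0 pbw of glass.
The oxide mass targets at 500.0 pbw fused product:
  SiO2: 64.39% × 500.0 = 322.0 pbw
  TiO2: 6.035% × 500.0 = 30.18 pbw
  Al2O3: 3.831% × 500.0 = 19.16 pbw
  BaO: 20.75% × 500.0 = 103.8 pbw
  Na2O: 4.993% × 500.0 = 24.96 pbw
Verifying the oxide balance given the weights on record, under the basis named above (oxide sums agree with the targets modulo rounding of the values):
  SiO2: 323.6·0.9949 = 321.9 pbw (target 322.0 pbw)
  TiO2: 30.48·0.9899 = 30.17 pbw (target 30.18 pbw)
  Al2O3: 18.26·0.9960 + 323.6·0.003000 = 19.16 pbw (target 19.16 pbw)
  BaO: 134.0·0.7742 = 103.7 pbw (target 103.8 pbw)
  Na2O: 42.79·0.5834 = 24.96 pbw (target 24.96 pbw)
The glass-mass cross-check: net batch after ignition = 500.0 pbw (oxide target masses add up to 500.0 pbw; against the stated basis, 500.0 pbw — any gap is answer rounding).
Total batch = Σ batch = 549.1 pbw; ignition loss, Σ(batch × LOI) = 49.14 pbw; as yield: glass ÷ batch → 91.05%.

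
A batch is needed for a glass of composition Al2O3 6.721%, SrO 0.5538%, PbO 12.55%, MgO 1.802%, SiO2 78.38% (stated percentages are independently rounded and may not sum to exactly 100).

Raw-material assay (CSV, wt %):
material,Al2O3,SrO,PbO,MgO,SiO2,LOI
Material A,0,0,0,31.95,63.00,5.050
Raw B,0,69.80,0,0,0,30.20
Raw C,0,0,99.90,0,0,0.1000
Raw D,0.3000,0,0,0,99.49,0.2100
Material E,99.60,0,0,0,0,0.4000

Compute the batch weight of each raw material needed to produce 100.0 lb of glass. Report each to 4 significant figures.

Values along the way are displayed, rounded to four significant figures, as written. All internal work carries exact precision from start to finish; a single rounding produces each reported result — derived quantities (five oxide percentages, totals, yield, net glass mass, LOI) are re-derived in full precision using the weight values at 100.0 lb of glass as quoted within the question or the answer.
The oxide mass targets at 100.0 lb glass:
  Al2O3: 6.721% × 100.0 = 6.721 lb
  SrO: 0.5538% × 100.0 = 0.5538 lb
  PbO: 12.55% × 100.0 = 12.55 lb
  MgO: 1.802% × 100.0 = 1.802 lb
  SiO2: 78.38% × 100.0 = 78.38 lb
A balance pass over the oxides, from the weights as reported, under the basis named above (delivered sums recover each target within answer rounding):
  Al2O3: 75.21·0.003000 + 6.521·0.9960 = 6.721 lb (target 6.721 lb)
  SrO: 0.7934·0.6980 = 0.5538 lb (target 0.5538 lb)
  PbO: 12.56·0.9990 = 12.55 lb (target 12.55 lb)
  MgO: 5.640·0.3195 = 1.802 lb (target 1.802 lb)
  SiO2: 5.640·0.6300 + 75.21·0.9949 = 78.38 lb (target 78.38 lb)
Glass-mass sanity pass: total charge less LOI = 100.0 lb (per-oxide target masses sum to 100.0 lb; against the stated basis, 100.0 lb — any gap is answer rounding).
Adding the batch up: Σ batch = 100.7 lb; Σ batch·LOI gives LOI loss = 0.7210 lb; glass ÷ batch gives a yield of 99.28%.

Batch per 100.0 lb glass:
  Material A: 5.640 lb
  Raw B: 0.7934 lb
  Raw C: 12.56 lb
  Raw D: 75.21 lb
  Material E: 6.521 lb
Total batch = 100.7 lb; LOI loss = 0.7210 lb; yield = 99.28%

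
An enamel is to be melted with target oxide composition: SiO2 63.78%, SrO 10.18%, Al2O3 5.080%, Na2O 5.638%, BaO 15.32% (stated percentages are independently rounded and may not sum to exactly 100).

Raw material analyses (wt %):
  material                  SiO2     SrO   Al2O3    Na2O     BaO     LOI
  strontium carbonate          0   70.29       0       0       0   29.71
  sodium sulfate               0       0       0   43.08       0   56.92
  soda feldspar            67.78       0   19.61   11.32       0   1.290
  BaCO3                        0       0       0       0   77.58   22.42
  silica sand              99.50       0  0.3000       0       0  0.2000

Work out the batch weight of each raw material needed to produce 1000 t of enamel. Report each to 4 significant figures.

Values along the way are shown, with 4-significant-digit rounding, as written — the working math runs at exact precision at all times. Each reported number is rounded a single time — all derived quantities, including the five compositions, totals, glass mass, yield, ignition loss, are recomputed using the weight values at 1000 t of glass in full float precision as given in question or answer.
Oxide mass targets, per 1000 t enamel:
  SiO2: 63.78% × 1000 = 637.8 t
  SrO: 10.18% × 1000 = 101.8 t
  Al2O3: 5.080% × 1000 = 50.80 t
  Na2O: 5.638% × 1000 = 56.38 t
  BaO: 15.32% × 1000 = 153.2 t
Oxide-by-oxide audit with the batch weights as given, at the basis given (summed amounts equal target values modulo rounding of the values):
  SiO2: 251.9·0.6778 + 469.4·0.9950 = 637.8 t (target 637.8 t)
  SrO: 144.8·0.7029 = 101.8 t (target 101.8 t)
  Al2O3: 251.9·0.1961 + 469.4·0.003000 = 50.81 t (target 50.80 t)
  Na2O: 64.69·0.4308 + 251.9·0.1132 = 56.38 t (target 56.38 t)
  BaO: 197.5·0.7758 = 153.2 t (target 153.2 t)
Glass-mass closure: net batch after ignition = 1000 t (targets for the oxides total 1000 t; stated basis 1000 t — any gap is answer rounding).
Summing the batch: Σ batch = 1128 t; LOI removed, Σ of batch·LOI: 128.3 t; the yield ratio, glass ÷ batch: 88.63%.

Batch per 1000 t enamel:
  strontium carbonate: 144.8 t
  sodium sulfate: 64.69 t
  soda feldspar: 251.9 t
  BaCO3: 197.5 t
  silica sand: 469.4 t
Total batch = 1128 t; LOI loss = 128.3 t; yield = 88.63%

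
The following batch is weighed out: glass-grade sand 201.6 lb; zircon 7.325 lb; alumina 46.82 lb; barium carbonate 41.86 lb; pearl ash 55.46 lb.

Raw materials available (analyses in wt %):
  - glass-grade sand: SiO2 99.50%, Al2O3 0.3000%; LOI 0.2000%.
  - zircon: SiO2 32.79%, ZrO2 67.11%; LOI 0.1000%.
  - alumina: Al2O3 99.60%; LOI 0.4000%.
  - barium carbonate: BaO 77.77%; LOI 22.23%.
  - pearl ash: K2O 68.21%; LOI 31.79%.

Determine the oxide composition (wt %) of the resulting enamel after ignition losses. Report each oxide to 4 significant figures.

Mid-chain values are printed rounded to 4 significant figures in the working; all arithmetic maintains full float precision in every operation. Exactly one rounding is applied to each reported figure; all derived quantities are computed starting from the weights at 325.5 lb of glass at full float precision (glass mass, ignition loss, the five compositions, totals, the yield), precisely as stated by the problem or the answer.
What the batch supplies per oxide:
  BaO: 41.86·0.7777 = 32.55 lb
  SiO2: 201.6·0.9950 + 7.325·0.3279 = 203.0 lb
  K2O: 55.46·0.6821 = 37.83 lb
  ZrO2: 7.325·0.6711 = 4.916 lb
  Al2O3: 201.6·0.003000 + 46.82·0.9960 = 47.24 lb
LOI: 201.6·0.002000 + 7.325·0.001000 + 46.82·0.004000 + 41.86·0.2223 + 55.46·0.3179 = 27.53 lb
The glass mass, total less LOI, = 353.1 − 27.53 = 325.5 lb (= Σ oxide masses)
wt %: oxide over glass, times 100

Glass mass = 325.5 lb (batch 353.1 − LOI 27.53).
Composition: BaO 10.00%, SiO2 62.36%, K2O 11.62%, ZrO2 1.510%, Al2O3 14.51%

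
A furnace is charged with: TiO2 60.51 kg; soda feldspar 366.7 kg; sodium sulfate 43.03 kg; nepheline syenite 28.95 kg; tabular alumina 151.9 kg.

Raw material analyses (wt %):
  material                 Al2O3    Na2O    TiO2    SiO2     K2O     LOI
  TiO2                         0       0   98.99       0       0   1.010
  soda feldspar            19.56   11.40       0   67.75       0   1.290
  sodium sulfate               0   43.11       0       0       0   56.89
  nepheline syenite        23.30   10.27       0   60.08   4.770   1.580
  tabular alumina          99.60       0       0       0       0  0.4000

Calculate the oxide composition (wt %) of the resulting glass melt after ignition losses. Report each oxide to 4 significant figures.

Glass mass = 620.2 kg (batch 651.1 − LOI 30.89).
Composition: Al2O3 37.05%, Na2O 10.21%, TiO2 9.658%, SiO2 42.86%, K2O 0.2227%

The working math carries full precision at each step; in-progress results appear rounded off to 4 significant figures across the worked steps; each reported value receives exactly one rounding; the derived quantities, which include net glass mass, ignition loss, yield, five oxide percentages, the totals, are recomputed in exact precision, exactly as shown in the question or the answer, from the weighed amounts for 620.2 kg of glass.
Delivered oxide masses:
  Al2O3: 366.7·0.1956 + 28.95·0.2330 + 151.9·0.9960 = 229.8 kg
  Na2O: 366.7·0.1140 + 43.03·0.4311 + 28.95·0.1027 = 63.33 kg
  TiO2: 60.51·0.9899 = 59.90 kg
  SiO2: 366.7·0.6775 + 28.95·0.6008 = 265.8 kg
  K2O: 28.95·0.04770 = 1.381 kg
LOI: 60.51·0.01010 + 366.7·0.01290 + 43.03·0.5689 + 28.95·0.01580 + 151.9·0.004000 = 30.89 kg
Resulting glass, batch − LOI: 651.1 − 30.89 = 620.2 kg (consistent with Σ oxide mass)
each wt % is 100 × oxide ÷ glass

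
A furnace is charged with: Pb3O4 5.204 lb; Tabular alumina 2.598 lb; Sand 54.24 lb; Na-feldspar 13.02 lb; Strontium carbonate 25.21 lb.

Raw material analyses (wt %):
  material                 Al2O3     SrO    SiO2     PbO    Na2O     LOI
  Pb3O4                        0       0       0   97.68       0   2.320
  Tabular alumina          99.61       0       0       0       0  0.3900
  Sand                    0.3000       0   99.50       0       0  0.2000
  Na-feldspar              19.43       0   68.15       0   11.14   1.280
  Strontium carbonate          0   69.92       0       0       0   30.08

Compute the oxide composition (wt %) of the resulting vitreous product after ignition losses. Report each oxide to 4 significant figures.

Rounding to four significant digits applies to every intermediate as displayed. Each numeric step holds full float precision in every operation; exactly one rounding is applied to each reported figure. Derived quantities are computed using the weight values per 92.28 lb of glass in exact precision (net glass mass, yield, totals, ignition loss, the five compositions), as given in either problem or answer.
Oxide masses out of the charge:
  Al2O3: 2.598·0.9961 + 54.24·0.003000 + 13.02·0.1943 = 5.280 lb
  SrO: 25.21·0.6992 = 17.63 lb
  SiO2: 54.24·0.9950 + 13.02·0.6815 = 62.84 lb
  PbO: 5.204·0.9768 = 5.083 lb
  Na2O: 13.02·0.1114 = 1.450 lb
LOI: 5.204·0.02320 + 2.598·0.003900 + 54.24·0.002000 + 13.02·0.01280 + 25.21·0.3008 = 7.989 lb
Glass mass = batch − LOI = 100.3 − 7.989 = 92.28 lb (= the summed oxide contributions)
each wt % is 100 × oxide ÷ glass

Glass mass = 92.28 lb (batch 100.3 − LOI 7.989).
Composition: Al2O3 5.722%, SrO 19.10%, SiO2 68.10%, PbO 5.508%, Na2O 1.572%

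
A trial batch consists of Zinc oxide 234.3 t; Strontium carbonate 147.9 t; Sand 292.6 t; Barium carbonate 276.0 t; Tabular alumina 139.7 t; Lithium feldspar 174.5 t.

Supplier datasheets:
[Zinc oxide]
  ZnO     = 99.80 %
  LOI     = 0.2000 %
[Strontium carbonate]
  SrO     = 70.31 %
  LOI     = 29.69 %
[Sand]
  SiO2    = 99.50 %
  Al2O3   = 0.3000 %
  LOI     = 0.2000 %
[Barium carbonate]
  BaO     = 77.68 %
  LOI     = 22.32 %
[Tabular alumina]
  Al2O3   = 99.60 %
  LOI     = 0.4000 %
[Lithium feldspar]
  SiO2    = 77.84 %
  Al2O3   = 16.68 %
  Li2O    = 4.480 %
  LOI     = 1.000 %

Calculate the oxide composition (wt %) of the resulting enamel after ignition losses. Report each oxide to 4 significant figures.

Working values are shown rounded to four significant figures between the steps. All internal work runs at full float precision in every operation — each reported number undergoes a single rounding; derived quantities, which include the six compositions, the yield, glass mass, ignition loss, the totals, are rebuilt at full float precision, precisely as stated by the problem or the answer, from the weighed amounts for 1156 t of glass.
Per-oxide mass from batch:
  ZnO: 234.3·0.9980 = 233.8 t
  SrO: 147.9·0.7031 = 104.0 t
  SiO2: 292.6·0.9950 + 174.5·0.7784 = 427.0 t
  BaO: 276.0·0.7768 = 214.4 t
  Al2O3: 292.6·0.003000 + 139.7·0.9960 + 174.5·0.1668 = 169.1 t
  Li2O: 174.5·0.04480 = 7.818 t
LOI: 234.3·0.002000 + 147.9·0.2969 + 292.6·0.002000 + 276.0·0.2232 + 139.7·0.004000 + 174.5·0.01000 = 108.9 t
Net of LOI, the glass mass = 1265 − 108.9 = 1156 t (= Σ oxide masses)
wt % = oxide mass / glass mass × 100

Glass mass = 1156 t (batch 1265 − LOI 108.9).
Composition: ZnO 20.23%, SrO 8.995%, SiO2 36.93%, BaO 18.54%, Al2O3 14.63%, Li2O 0.6762%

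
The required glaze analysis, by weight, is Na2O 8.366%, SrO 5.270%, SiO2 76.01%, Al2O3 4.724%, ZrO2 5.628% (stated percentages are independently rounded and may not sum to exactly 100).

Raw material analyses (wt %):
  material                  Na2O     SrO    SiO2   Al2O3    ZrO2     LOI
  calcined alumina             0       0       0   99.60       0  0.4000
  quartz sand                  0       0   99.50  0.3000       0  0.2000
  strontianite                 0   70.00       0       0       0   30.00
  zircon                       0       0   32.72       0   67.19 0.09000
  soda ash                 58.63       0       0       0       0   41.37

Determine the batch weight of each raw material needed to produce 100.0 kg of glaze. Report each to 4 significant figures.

Batch per 100.0 kg glaze:
  calcined alumina: 4.521 kg
  quartz sand: 73.64 kg
  strontianite: 7.529 kg
  zircon: 8.376 kg
  soda ash: 14.27 kg
Total batch = 108.3 kg; LOI loss = 8.335 kg; yield = 92.31%

Intermediates are printed (rounded to 4 significant figures) across the worked steps; full float precision is kept at all times. Exactly one rounding goes into each reported value. Derived quantities (totals, net glass mass, yield, LOI, five oxide percentages) are recomputed in full float precision from the batch weights for 100.0 kg of glass, as set out in problem or answer.
Oxide-by-oxide targets in 100.0 kg glaze:
  Na2O: 8.366% × 100.0 = 8.366 kg
  SrO: 5.270% × 100.0 = 5.270 kg
  SiO2: 76.01% × 100.0 = 76.01 kg
  Al2O3: 4.724% × 100.0 = 4.724 kg
  ZrO2: 5.628% × 100.0 = 5.628 kg
Verifying the oxide balance working from each reported weight, under the basis named above (every target is met by its sum given rounding of the digits):
  Na2O: 14.27·0.5863 = 8.367 kg (target 8.366 kg)
  SrO: 7.529·0.7000 = 5.270 kg (target 5.270 kg)
  SiO2: 73.64·0.9950 + 8.376·0.3272 = 76.01 kg (target 76.01 kg)
  Al2O3: 4.521·0.9960 + 73.64·0.003000 = 4.724 kg (target 4.724 kg)
  ZrO2: 8.376·0.6719 = 5.628 kg (target 5.628 kg)
Glass-mass closure: batch Σ − ignition loss = 100.0 kg (oxide target masses add up to 100.0 kg; the stated basis being 100.0 kg — deltas are rounding alone).
Adding the batch up: Σ batch = 108.3 kg; loss to ignition Σ batch·LOI = 8.335 kg; yield = glass ÷ total batch = 92.31%.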